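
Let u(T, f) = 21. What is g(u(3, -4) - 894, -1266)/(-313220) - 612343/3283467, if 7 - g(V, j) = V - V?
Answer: -191821058729/1028447533740 ≈ -0.18652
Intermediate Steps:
g(V, j) = 7 (g(V, j) = 7 - (V - V) = 7 - 1*0 = 7 + 0 = 7)
g(u(3, -4) - 894, -1266)/(-313220) - 612343/3283467 = 7/(-313220) - 612343/3283467 = 7*(-1/313220) - 612343*1/3283467 = -7/313220 - 612343/3283467 = -191821058729/1028447533740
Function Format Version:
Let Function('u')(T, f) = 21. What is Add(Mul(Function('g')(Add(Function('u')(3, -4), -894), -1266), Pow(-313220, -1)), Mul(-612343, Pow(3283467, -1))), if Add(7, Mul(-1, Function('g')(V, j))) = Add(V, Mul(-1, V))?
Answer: Rational(-191821058729, 1028447533740) ≈ -0.18652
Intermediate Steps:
Function('g')(V, j) = 7 (Function('g')(V, j) = Add(7, Mul(-1, Add(V, Mul(-1, V)))) = Add(7, Mul(-1, 0)) = Add(7, 0) = 7)
Add(Mul(Function('g')(Add(Function('u')(3, -4), -894), -1266), Pow(-313220, -1)), Mul(-612343, Pow(3283467, -1))) = Add(Mul(7, Pow(-313220, -1)), Mul(-612343, Pow(3283467, -1))) = Add(Mul(7, Rational(-1, 313220)), Mul(-612343, Rational(1, 3283467))) = Add(Rational(-7, 313220), Rational(-612343, 3283467)) = Rational(-191821058729, 1028447533740)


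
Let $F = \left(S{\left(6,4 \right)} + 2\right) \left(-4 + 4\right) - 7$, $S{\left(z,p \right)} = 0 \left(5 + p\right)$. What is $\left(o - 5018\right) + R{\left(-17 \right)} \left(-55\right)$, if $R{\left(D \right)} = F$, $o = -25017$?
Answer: $-29650$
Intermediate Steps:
$S{\left(z,p \right)} = 0$
$F = -7$ ($F = \left(0 + 2\right) \left(-4 + 4\right) - 7 = 2 \cdot 0 - 7 = 0 - 7 = -7$)
$R{\left(D \right)} = -7$
$\left(o - 5018\right) + R{\left(-17 \right)} \left(-55\right) = \left(-25017 - 5018\right) - -385 = -30035 + 385 = -29650$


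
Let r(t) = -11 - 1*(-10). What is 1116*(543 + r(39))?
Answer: 604872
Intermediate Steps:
r(t) = -1 (r(t) = -11 + 10 = -1)
1116*(543 + r(39)) = 1116*(543 - 1) = 1116*542 = 604872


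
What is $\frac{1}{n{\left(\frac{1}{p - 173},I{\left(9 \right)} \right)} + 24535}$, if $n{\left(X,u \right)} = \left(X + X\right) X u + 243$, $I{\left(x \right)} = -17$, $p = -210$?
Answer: $\frac{146689}{3634660008} \approx 4.0358 \cdot 10^{-5}$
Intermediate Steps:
$n{\left(X,u \right)} = 243 + 2 u X^{2}$ ($n{\left(X,u \right)} = 2 X X u + 243 = 2 X^{2} u + 243 = 2 u X^{2} + 243 = 243 + 2 u X^{2}$)
$\frac{1}{n{\left(\frac{1}{p - 173},I{\left(9 \right)} \right)} + 24535} = \frac{1}{\left(243 + 2 \left(-17\right) \left(\frac{1}{-210 - 173}\right)^{2}\right) + 24535} = \frac{1}{\left(243 + 2 \left(-17\right) \left(\frac{1}{-383}\right)^{2}\right) + 24535} = \frac{1}{\left(243 + 2 \left(-17\right) \left(- \frac{1}{383}\right)^{2}\right) + 24535} = \frac{1}{\left(243 + 2 \left(-17\right) \frac{1}{146689}\right) + 24535} = \frac{1}{\left(243 - \frac{34}{146689}\right) + 24535} = \frac{1}{\frac{35645393}{146689} + 24535} = \frac{1}{\frac{3634660008}{146689}} = \frac{146689}{3634660008}$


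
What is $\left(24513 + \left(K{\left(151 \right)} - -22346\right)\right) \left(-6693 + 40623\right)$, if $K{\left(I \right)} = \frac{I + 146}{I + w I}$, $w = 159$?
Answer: $\frac{3841261909641}{2416} \approx 1.5899 \cdot 10^{9}$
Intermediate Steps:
$K{\left(I \right)} = \frac{146 + I}{160 I}$ ($K{\left(I \right)} = \frac{I + 146}{I + 159 I} = \frac{146 + I}{160 I}$)
$\left(24513 + \left(K{\left(151 \right)} - -22346\right)\right) \left(-6693 + 40623\right) = \left(24513 + \left(\frac{146 + 151}{160 \cdot 151} - -22346\right)\right) \left(-6693 + 40623\right) = \left(24513 + \left(\frac{1}{160} \cdot \frac{1}{151} \cdot 297 + 22346\right)\right) 33930 = \left(24513 + \left(\frac{297}{24160} + 22346\right)\right) 33930 = \left(24513 + \frac{539879657}{24160}\right) 33930 = \frac{1132113737}{24160} \cdot 33930 = \frac{3841261909641}{2416}$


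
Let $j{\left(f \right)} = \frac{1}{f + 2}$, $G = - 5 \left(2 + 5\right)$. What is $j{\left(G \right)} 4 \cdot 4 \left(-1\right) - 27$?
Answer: $- \frac{875}{33} \approx -26.515$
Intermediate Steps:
$G = -35$ ($G = \left(-5\right) 7 = -35$)
$j{\left(f \right)} = \frac{1}{2 + f}$
$j{\left(G \right)} 4 \cdot 4 \left(-1\right) - 27 = \frac{4 \cdot 4 \left(-1\right)}{2 - 35} - 27 = \frac{4 \left(-4\right)}{-33} - 27 = \left(- \frac{1}{33}\right) \left(-16\right) - 27 = \frac{16}{33} - 27 = - \frac{875}{33}$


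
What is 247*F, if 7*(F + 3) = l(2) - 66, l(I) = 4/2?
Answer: -20995/7 ≈ -2999.3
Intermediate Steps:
l(I) = 2 (l(I) = 4*(½) = 2)
F = -85/7 (F = -3 + (2 - 66)/7 = -3 + (⅐)*(-64) = -3 - 64/7 = -85/7 ≈ -12.143)
247*F = 247*(-85/7) = -20995/7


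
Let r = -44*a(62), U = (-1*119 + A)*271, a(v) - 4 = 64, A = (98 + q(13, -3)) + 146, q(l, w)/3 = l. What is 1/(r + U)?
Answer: 1/41452 ≈ 2.4124e-5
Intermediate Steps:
q(l, w) = 3*l
A = 283 (A = (98 + 3*13) + 146 = (98 + 39) + 146 = 137 + 146 = 283)
a(v) = 68 (a(v) = 4 + 64 = 68)
U = 44444 (U = (-1*119 + 283)*271 = (-119 + 283)*271 = 164*271 = 44444)
r = -2992 (r = -44*68 = -2992)
1/(r + U) = 1/(-2992 + 44444) = 1/41452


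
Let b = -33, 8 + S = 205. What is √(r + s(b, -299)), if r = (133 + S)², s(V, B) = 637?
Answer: √109537 ≈ 330.96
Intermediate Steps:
S = 197 (S = -8 + 205 = 197)
r = 108900 (r = (133 + 197)² = 330² = 108900)
√(r + s(b, -299)) = √(108900 + 637) = √109537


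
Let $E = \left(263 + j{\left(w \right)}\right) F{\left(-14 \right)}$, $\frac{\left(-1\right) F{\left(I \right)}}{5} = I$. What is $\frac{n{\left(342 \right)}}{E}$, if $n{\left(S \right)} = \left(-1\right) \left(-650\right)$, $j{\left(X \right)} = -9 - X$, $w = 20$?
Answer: $\frac{5}{126} \approx 0.039683$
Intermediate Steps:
$F{\left(I \right)} = - 5 I$
$n{\left(S \right)} = 650$
$E = 16380$ ($E = \left(263 - 29\right) \left(\left(-5\right) \left(-14\right)\right) = \left(263 - 29\right) 70 = 234 \cdot 70 = 16380$)
$\frac{n{\left(342 \right)}}{E} = \frac{650}{16380} = 650 \cdot \frac{1}{16380} = \frac{5}{126}$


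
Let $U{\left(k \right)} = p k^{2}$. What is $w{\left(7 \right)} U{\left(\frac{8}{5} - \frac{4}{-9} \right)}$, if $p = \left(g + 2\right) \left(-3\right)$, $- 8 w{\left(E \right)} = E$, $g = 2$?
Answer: $\frac{29624}{675} \approx 43.887$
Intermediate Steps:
$w{\left(E \right)} = - \frac{E}{8}$
$p = -12$ ($p = \left(2 + 2\right) \left(-3\right) = 4 \left(-3\right) = -12$)
$U{\left(k \right)} = - 12 k^{2}$
$w{\left(7 \right)} U{\left(\frac{8}{5} - \frac{4}{-9} \right)} = \left(- \frac{1}{8}\right) 7 \left(- 12 \left(\frac{8}{5} - \frac{4}{-9}\right)^{2}\right) = - \frac{7 \left(- 12 \left(8 \cdot \frac{1}{5} - - \frac{4}{9}\right)^{2}\right)}{8} = - \frac{7 \left(- 12 \left(\frac{8}{5} + \frac{4}{9}\right)^{2}\right)}{8} = - \frac{7 \left(- 12 \left(\frac{92}{45}\right)^{2}\right)}{8} = - \frac{7 \left(\left(-12\right) \frac{8464}{2025}\right)}{8} = \left(- \frac{7}{8}\right) \left(- \frac{33856}{675}\right) = \frac{29624}{675}$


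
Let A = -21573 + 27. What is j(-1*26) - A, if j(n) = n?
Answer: 21520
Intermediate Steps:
A = -21546
j(-1*26) - A = -1*26 - 1*(-21546) = -26 + 21546 = 21520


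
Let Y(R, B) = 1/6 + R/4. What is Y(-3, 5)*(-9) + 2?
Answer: 29/4 ≈ 7.2500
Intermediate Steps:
Y(R, B) = ⅙ + R/4 (Y(R, B) = 1*(⅙) + R*(¼) = ⅙ + R/4)
Y(-3, 5)*(-9) + 2 = (⅙ + (¼)*(-3))*(-9) + 2 = (⅙ - ¾)*(-9) + 2 = -7/12*(-9) + 2 = 21/4 + 2 = 29/4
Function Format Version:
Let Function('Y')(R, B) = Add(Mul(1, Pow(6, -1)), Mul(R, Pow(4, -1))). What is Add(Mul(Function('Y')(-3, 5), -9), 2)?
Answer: Rational(29, 4) ≈ 7.2500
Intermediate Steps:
Function('Y')(R, B) = Add(Rational(1, 6), Mul(Rational(1, 4), R)) (Function('Y')(R, B) = Add(Mul(1, Rational(1, 6)), Mul(R, Rational(1, 4))) = Add(Rational(1, 6), Mul(Rational(1, 4), R)))
Add(Mul(Function('Y')(-3, 5), -9), 2) = Add(Mul(Add(Rational(1, 6), Mul(Rational(1, 4), -3)), -9), 2) = Add(Mul(Add(Rational(1, 6), Rational(-3, 4)), -9), 2) = Add(Mul(Rational(-7, 12), -9), 2) = Add(Rational(21, 4), 2) = Rational(29, 4)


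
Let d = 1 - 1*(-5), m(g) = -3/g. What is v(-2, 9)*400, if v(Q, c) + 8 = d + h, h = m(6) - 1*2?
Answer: -1800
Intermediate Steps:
d = 6 (d = 1 + 5 = 6)
h = -5/2 (h = -3/6 - 1*2 = -3*1/6 - 2 = -1/2 - 2 = -5/2 ≈ -2.5000)
v(Q, c) = -9/2 (v(Q, c) = -8 + (6 - 5/2) = -8 + 7/2 = -9/2)
v(-2, 9)*400 = -9/2*400 = -1800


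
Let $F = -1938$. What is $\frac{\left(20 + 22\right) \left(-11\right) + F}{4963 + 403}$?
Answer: $- \frac{1200}{2683} \approx -0.44726$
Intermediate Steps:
$\frac{\left(20 + 22\right) \left(-11\right) + F}{4963 + 403} = \frac{\left(20 + 22\right) \left(-11\right) - 1938}{4963 + 403} = \frac{42 \left(-11\right) - 1938}{5366} = \left(-462 - 1938\right) \frac{1}{5366} = \left(-2400\right) \frac{1}{5366} = - \frac{1200}{2683}$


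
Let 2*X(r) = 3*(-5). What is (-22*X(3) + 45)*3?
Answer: 630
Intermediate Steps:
X(r) = -15/2 (X(r) = (3*(-5))/2 = (1/2)*(-15) = -15/2)
(-22*X(3) + 45)*3 = (-22*(-15/2) + 45)*3 = (165 + 45)*3 = 210*3 = 630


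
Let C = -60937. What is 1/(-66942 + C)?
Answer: -1/127879 ≈ -7.8199e-6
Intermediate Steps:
1/(-66942 + C) = 1/(-66942 - 60937) = 1/(-127879) = -1/127879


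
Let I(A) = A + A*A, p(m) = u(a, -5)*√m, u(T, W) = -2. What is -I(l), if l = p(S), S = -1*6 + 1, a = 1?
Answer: 20 + 2*I*√5 ≈ 20.0 + 4.4721*I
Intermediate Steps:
S = -5 (S = -6 + 1 = -5)
p(m) = -2*√m
l = -2*I*√5 ≈ -4.4721*I
I(A) = A + A²
-I(l) = -(-2*I*√5)*(1 - 2*I*√5) = -(-2)*I*√5*(1 - 2*I*√5) = 2*I*√5*(1 - 2*I*√5)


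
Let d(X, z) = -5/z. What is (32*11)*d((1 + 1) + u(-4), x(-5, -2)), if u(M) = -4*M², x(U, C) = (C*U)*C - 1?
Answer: 1760/21 ≈ 83.810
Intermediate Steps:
x(U, C) = -1 + U*C² (x(U, C) = U*C² - 1 = -1 + U*C²)
(32*11)*d((1 + 1) + u(-4), x(-5, -2)) = (32*11)*(-5/(-1 - 5*(-2)²)) = 352*(-5/(-1 - 5*4)) = 352*(-5/(-1 - 20)) = 352*(-5/(-21)) = 352*(-5*(-1/21)) = 352*(5/21) = 1760/21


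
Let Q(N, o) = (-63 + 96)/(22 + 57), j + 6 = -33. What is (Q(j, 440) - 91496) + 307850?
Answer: 17091999/79 ≈ 2.1635e+5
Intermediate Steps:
j = -39 (j = -6 - 33 = -39)
Q(N, o) = 33/79
(Q(j, 440) - 91496) + 307850 = (33/79 - 91496) + 307850 = -7228151/79 + 307850 = 17091999/79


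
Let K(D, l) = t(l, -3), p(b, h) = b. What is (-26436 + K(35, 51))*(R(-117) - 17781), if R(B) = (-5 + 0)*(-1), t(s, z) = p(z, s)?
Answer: 469979664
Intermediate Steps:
t(s, z) = z
K(D, l) = -3
R(B) = 5 (R(B) = -5*(-1) = 5)
(-26436 + K(35, 51))*(R(-117) - 17781) = (-26436 - 3)*(5 - 17781) = -26439*(-17776) = 469979664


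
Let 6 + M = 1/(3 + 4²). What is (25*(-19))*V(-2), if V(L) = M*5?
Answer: 14125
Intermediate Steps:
M = -113/19 (M = -6 + 1/(3 + 4²) = -6 + 1/(3 + 16) = -6 + 1/19 = -113/19 ≈ -5.9474)
V(L) = -565/19 (V(L) = -113/19*5 = -565/19)
(25*(-19))*V(-2) = (25*(-19))*(-565/19) = -475*(-565/19) = 14125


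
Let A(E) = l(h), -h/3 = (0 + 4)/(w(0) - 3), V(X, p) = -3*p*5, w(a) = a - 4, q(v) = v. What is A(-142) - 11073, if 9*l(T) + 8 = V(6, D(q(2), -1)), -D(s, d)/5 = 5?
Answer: -99290/9 ≈ -11032.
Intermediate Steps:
D(s, d) = -25 (D(s, d) = -5*5 = -25)
w(a) = -4 + a
V(X, p) = -15*p
h = 12/7 (h = -3*(0 + 4)/((-4 + 0) - 3) = -12/(-4 - 3) = -12/(-7) = -12*(-1)/7 = -3*(-4/7) = 12/7 ≈ 1.7143)
l(T) = 367/9 (l(T) = -8/9 + (-15*(-25))/9 = -8/9 + (1/9)*375 = -8/9 + 125/3 = 367/9)
A(E) = 367/9
A(-142) - 11073 = 367/9 - 11073 = -99290/9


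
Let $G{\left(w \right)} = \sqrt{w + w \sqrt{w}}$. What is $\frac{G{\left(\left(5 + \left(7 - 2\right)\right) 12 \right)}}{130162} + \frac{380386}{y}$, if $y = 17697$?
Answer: $\frac{380386}{17697} + \frac{\sqrt{30 + 60 \sqrt{30}}}{65081} \approx 21.495$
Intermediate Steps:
$G{\left(w \right)} = \sqrt{w + w^{\frac{3}{2}}}$
$\frac{G{\left(\left(5 + \left(7 - 2\right)\right) 12 \right)}}{130162} + \frac{380386}{y} = \frac{\sqrt{\left(5 + \left(7 - 2\right)\right) 12 + \left(\left(5 + \left(7 - 2\right)\right) 12\right)^{\frac{3}{2}}}}{130162} + \frac{380386}{17697} = \sqrt{\left(5 + 5\right) 12 + \left(\left(5 + 5\right) 12\right)^{\frac{3}{2}}} \cdot \frac{1}{130162} + 380386 \cdot \frac{1}{17697} = \sqrt{10 \cdot 12 + \left(10 \cdot 12\right)^{\frac{3}{2}}} \cdot \frac{1}{130162} + \frac{380386}{17697} = \sqrt{120 + 120^{\frac{3}{2}}} \cdot \frac{1}{130162} + \frac{380386}{17697} = \sqrt{120 + 240 \sqrt{30}} \cdot \frac{1}{130162} + \frac{380386}{17697} = \frac{\sqrt{120 + 240 \sqrt{30}}}{130162} + \frac{380386}{17697} = \frac{380386}{17697} + \frac{\sqrt{120 + 240 \sqrt{30}}}{130162}$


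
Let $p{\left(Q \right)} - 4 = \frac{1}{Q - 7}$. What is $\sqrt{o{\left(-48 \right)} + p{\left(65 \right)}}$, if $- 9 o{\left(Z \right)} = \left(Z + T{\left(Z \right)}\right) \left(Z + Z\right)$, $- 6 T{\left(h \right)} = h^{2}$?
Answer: $\frac{i \sqrt{15487798}}{58} \approx 67.853 i$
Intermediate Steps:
$T{\left(h \right)} = - \frac{h^{2}}{6}$
$p{\left(Q \right)} = 4 + \frac{1}{-7 + Q}$ ($p{\left(Q \right)} = 4 + \frac{1}{Q - 7} = 4 + \frac{1}{-7 + Q}$)
$o{\left(Z \right)} = - \frac{2 Z \left(Z - \frac{Z^{2}}{6}\right)}{9}$ ($o{\left(Z \right)} = - \frac{\left(Z - \frac{Z^{2}}{6}\right) \left(Z + Z\right)}{9} = - \frac{\left(Z - \frac{Z^{2}}{6}\right) 2 Z}{9} = - \frac{2 Z \left(Z - \frac{Z^{2}}{6}\right)}{9}$)
$\sqrt{o{\left(-48 \right)} + p{\left(65 \right)}} = \sqrt{\frac{\left(-48\right)^{2} \left(-6 - 48\right)}{27} + \frac{-27 + 4 \cdot 65}{-7 + 65}} = \sqrt{\frac{1}{27} \cdot 2304 \left(-54\right) + \frac{-27 + 260}{58}} = \sqrt{-4608 + \frac{1}{58} \cdot 233} = \sqrt{-4608 + \frac{233}{58}} = \sqrt{- \frac{267031}{58}} = \frac{i \sqrt{15487798}}{58}$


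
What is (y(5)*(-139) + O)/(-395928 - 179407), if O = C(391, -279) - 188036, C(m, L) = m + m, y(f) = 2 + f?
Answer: 188227/575335 ≈ 0.32716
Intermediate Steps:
C(m, L) = 2*m
O = -187254 (O = 2*391 - 188036 = 782 - 188036 = -187254)
(y(5)*(-139) + O)/(-395928 - 179407) = ((2 + 5)*(-139) - 187254)/(-395928 - 179407) = (7*(-139) - 187254)/(-575335) = (-973 - 187254)*(-1/575335) = -188227*(-1/575335) = 188227/575335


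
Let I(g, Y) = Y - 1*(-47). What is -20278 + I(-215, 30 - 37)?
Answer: -20238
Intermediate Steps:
I(g, Y) = 47 + Y (I(g, Y) = Y + 47 = 47 + Y)
-20278 + I(-215, 30 - 37) = -20278 + (47 + (30 - 37)) = -20278 + (47 - 7) = -20278 + 40 = -20238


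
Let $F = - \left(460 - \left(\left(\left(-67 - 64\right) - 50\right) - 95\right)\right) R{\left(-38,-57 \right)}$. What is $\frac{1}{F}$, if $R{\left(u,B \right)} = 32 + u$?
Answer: $\frac{1}{4416} \approx 0.00022645$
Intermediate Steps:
$F = 4416$ ($F = - \left(460 - \left(\left(\left(-67 - 64\right) - 50\right) - 95\right)\right) \left(32 - 38\right) = - \left(460 - \left(\left(-131 - 50\right) - 95\right)\right) \left(-6\right) = - \left(460 - \left(-181 - 95\right)\right) \left(-6\right) = - \left(460 - -276\right) \left(-6\right) = - \left(460 + 276\right) \left(-6\right) = - 736 \left(-6\right) = \left(-1\right) \left(-4416\right) = 4416$)
$\frac{1}{F} = \frac{1}{4416}$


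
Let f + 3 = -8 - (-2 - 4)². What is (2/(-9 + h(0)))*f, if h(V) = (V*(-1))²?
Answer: 94/9 ≈ 10.444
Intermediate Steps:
f = -47 (f = -3 + (-8 - (-2 - 4)²) = -3 + (-8 - 1*(-6)²) = -3 + (-8 - 1*36) = -3 + (-8 - 36) = -3 - 44 = -47)
h(V) = V² (h(V) = (-V)² = V²)
(2/(-9 + h(0)))*f = (2/(-9 + 0²))*(-47) = (2/(-9 + 0))*(-47) = (2/(-9))*(-47) = (2*(-⅑))*(-47) = -2/9*(-47) = 94/9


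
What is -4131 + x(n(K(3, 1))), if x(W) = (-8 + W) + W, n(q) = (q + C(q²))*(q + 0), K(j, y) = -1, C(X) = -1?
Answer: -4135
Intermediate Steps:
n(q) = q*(-1 + q) (n(q) = (q - 1)*(q + 0) = (-1 + q)*q = q*(-1 + q))
x(W) = -8 + 2*W
-4131 + x(n(K(3, 1))) = -4131 + (-8 + 2*(-(-1 - 1))) = -4131 + (-8 + 2*(-1*(-2))) = -4131 + (-8 + 2*2) = -4131 + (-8 + 4) = -4131 - 4 = -4135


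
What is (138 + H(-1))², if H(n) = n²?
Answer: 19321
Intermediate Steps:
(138 + H(-1))² = (138 + (-1)²)² = (138 + 1)² = 139² = 19321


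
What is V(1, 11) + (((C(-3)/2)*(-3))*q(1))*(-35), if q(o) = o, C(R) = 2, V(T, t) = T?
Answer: 106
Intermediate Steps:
V(1, 11) + (((C(-3)/2)*(-3))*q(1))*(-35) = 1 + (((2/2)*(-3))*1)*(-35) = 1 + (((2*(½))*(-3))*1)*(-35) = 1 + ((1*(-3))*1)*(-35) = 1 - 3*1*(-35) = 1 - 3*(-35) = 1 + 105 = 106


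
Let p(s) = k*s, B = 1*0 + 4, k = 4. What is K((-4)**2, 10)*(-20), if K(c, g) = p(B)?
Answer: -320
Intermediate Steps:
B = 4 (B = 0 + 4 = 4)
p(s) = 4*s
K(c, g) = 16 (K(c, g) = 4*4 = 16)
K((-4)**2, 10)*(-20) = 16*(-20) = -320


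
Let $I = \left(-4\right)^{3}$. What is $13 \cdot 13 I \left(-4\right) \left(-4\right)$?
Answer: $-173056$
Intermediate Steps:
$I = -64$
$13 \cdot 13 I \left(-4\right) \left(-4\right) = 13 \cdot 13 \left(-64\right) \left(-4\right) \left(-4\right) = 169 \cdot 256 \left(-4\right) = 169 \left(-1024\right) = -173056$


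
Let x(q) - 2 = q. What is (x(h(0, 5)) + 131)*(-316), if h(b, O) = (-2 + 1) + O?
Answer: -43292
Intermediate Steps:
h(b, O) = -1 + O
x(q) = 2 + q
(x(h(0, 5)) + 131)*(-316) = ((2 + (-1 + 5)) + 131)*(-316) = ((2 + 4) + 131)*(-316) = (6 + 131)*(-316) = 137*(-316) = -43292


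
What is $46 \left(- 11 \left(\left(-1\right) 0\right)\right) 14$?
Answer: $0$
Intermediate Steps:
$46 \left(- 11 \left(\left(-1\right) 0\right)\right) 14 = 46 \left(\left(-11\right) 0\right) 14 = 46 \cdot 0 \cdot 14 = 0 \cdot 14 = 0$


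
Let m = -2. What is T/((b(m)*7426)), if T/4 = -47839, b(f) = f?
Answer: 47839/3713 ≈ 12.884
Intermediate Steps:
T = -191356 (T = 4*(-47839) = -191356)
T/((b(m)*7426)) = -191356/((-2*7426)) = -191356/(-14852) = -191356*(-1/14852) = 47839/3713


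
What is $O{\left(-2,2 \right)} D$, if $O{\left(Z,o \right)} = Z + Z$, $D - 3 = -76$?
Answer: $292$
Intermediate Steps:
$D = -73$ ($D = 3 - 76 = -73$)
$O{\left(Z,o \right)} = 2 Z$
$O{\left(-2,2 \right)} D = 2 \left(-2\right) \left(-73\right) = \left(-4\right) \left(-73\right) = 292$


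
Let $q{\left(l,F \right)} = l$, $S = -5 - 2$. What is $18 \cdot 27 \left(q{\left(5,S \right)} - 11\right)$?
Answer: $-2916$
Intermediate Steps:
$S = -7$
$18 \cdot 27 \left(q{\left(5,S \right)} - 11\right) = 18 \cdot 27 \left(5 - 11\right) = 486 \left(5 - 11\right) = 486 \left(-6\right) = -2916$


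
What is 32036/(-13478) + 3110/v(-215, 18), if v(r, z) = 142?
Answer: 9341867/478469 ≈ 19.525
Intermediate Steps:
32036/(-13478) + 3110/v(-215, 18) = 32036/(-13478) + 3110/142 = 32036*(-1/13478) + 3110*(1/142) = -16018/6739 + 1555/71 = 9341867/478469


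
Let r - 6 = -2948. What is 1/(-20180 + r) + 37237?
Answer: 860993913/23122 ≈ 37237.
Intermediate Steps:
r = -2942 (r = 6 - 2948 = -2942)
1/(-20180 + r) + 37237 = 1/(-20180 - 2942) + 37237 = 1/(-23122) + 37237 = -1/23122 + 37237 = 860993913/23122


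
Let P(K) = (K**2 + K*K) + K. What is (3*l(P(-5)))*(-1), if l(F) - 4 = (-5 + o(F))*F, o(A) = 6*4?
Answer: -2577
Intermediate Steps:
o(A) = 24
P(K) = K + 2*K**2 (P(K) = (K**2 + K**2) + K = 2*K**2 + K = K + 2*K**2)
l(F) = 4 + 19*F (l(F) = 4 + (-5 + 24)*F = 4 + 19*F)
(3*l(P(-5)))*(-1) = (3*(4 + 19*(-5*(1 + 2*(-5)))))*(-1) = (3*(4 + 19*(-5*(1 - 10))))*(-1) = (3*(4 + 19*(-5*(-9))))*(-1) = (3*(4 + 19*45))*(-1) = (3*(4 + 855))*(-1) = (3*859)*(-1) = 2577*(-1) = -2577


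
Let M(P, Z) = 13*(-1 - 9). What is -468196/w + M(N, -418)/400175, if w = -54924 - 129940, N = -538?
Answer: 9366815099/3698897560 ≈ 2.5323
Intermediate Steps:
w = -184864
M(P, Z) = -130 (M(P, Z) = 13*(-10) = -130)
-468196/w + M(N, -418)/400175 = -468196/(-184864) - 130/400175 = -468196*(-1/184864) - 130*1/400175 = 117049/46216 - 26/80035 = 9366815099/3698897560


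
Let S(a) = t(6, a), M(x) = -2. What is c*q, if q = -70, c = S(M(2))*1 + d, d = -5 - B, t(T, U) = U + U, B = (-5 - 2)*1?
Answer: 140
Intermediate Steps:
B = -7 (B = -7*1 = -7)
t(T, U) = 2*U
S(a) = 2*a
d = 2 (d = -5 - 1*(-7) = -5 + 7 = 2)
c = -2 (c = (2*(-2))*1 + 2 = -4*1 + 2 = -4 + 2 = -2)
c*q = -2*(-70) = 140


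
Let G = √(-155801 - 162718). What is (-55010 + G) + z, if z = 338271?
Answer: 283261 + 3*I*√35391 ≈ 2.8326e+5 + 564.38*I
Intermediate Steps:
G = 3*I*√35391 (G = √(-318519) = 3*I*√35391 ≈ 564.38*I)
(-55010 + G) + z = (-55010 + 3*I*√35391) + 338271 = 283261 + 3*I*√35391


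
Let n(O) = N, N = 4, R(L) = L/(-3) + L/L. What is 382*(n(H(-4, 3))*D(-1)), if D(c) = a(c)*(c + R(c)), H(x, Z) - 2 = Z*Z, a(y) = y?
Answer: -1528/3 ≈ -509.33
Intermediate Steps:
R(L) = 1 - L/3 (R(L) = L*(-⅓) + 1 = -L/3 + 1 = 1 - L/3)
H(x, Z) = 2 + Z² (H(x, Z) = 2 + Z*Z = 2 + Z²)
n(O) = 4
D(c) = c*(1 + 2*c/3) (D(c) = c*(c + (1 - c/3)) = c*(1 + 2*c/3))
382*(n(H(-4, 3))*D(-1)) = 382*(4*((⅓)*(-1)*(3 + 2*(-1)))) = 382*(4*((⅓)*(-1)*(3 - 2))) = 382*(4*((⅓)*(-1)*1)) = 382*(4*(-⅓)) = 382*(-4/3) = -1528/3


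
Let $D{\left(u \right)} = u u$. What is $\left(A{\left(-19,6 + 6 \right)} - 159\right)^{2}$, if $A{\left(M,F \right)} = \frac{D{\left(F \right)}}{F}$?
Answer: $21609$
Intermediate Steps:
$D{\left(u \right)} = u^{2}$
$A{\left(M,F \right)} = F$ ($A{\left(M,F \right)} = \frac{F^{2}}{F} = F$)
$\left(A{\left(-19,6 + 6 \right)} - 159\right)^{2} = \left(\left(6 + 6\right) - 159\right)^{2} = \left(12 - 159\right)^{2} = \left(-147\right)^{2} = 21609$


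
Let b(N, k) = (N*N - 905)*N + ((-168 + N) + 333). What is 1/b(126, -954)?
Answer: 1/1886637 ≈ 5.3004e-7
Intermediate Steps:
b(N, k) = 165 + N + N*(-905 + N²) (b(N, k) = (N² - 905)*N + (165 + N) = (-905 + N²)*N + (165 + N) = N*(-905 + N²) + (165 + N) = 165 + N + N*(-905 + N²))
1/b(126, -954) = 1/(165 + 126³ - 904*126) = 1/(165 + 2000376 - 113904) = 1/1886637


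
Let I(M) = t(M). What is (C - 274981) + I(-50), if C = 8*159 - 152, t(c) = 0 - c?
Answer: -273811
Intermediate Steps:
t(c) = -c
I(M) = -M
C = 1120 (C = 1272 - 152 = 1120)
(C - 274981) + I(-50) = (1120 - 274981) - 1*(-50) = -273861 + 50 = -273811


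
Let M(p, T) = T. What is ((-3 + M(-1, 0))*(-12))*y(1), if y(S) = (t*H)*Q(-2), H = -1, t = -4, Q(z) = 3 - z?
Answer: 720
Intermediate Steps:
y(S) = 20 (y(S) = (-4*(-1))*(3 - 1*(-2)) = 4*(3 + 2) = 4*5 = 20)
((-3 + M(-1, 0))*(-12))*y(1) = ((-3 + 0)*(-12))*20 = -3*(-12)*20 = 36*20 = 720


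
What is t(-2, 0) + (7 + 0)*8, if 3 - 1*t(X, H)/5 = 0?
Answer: 71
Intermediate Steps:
t(X, H) = 15 (t(X, H) = 15 - 5*0 = 15 + 0 = 15)
t(-2, 0) + (7 + 0)*8 = 15 + (7 + 0)*8 = 15 + 7*8 = 15 + 56 = 71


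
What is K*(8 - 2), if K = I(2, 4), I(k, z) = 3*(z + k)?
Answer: 108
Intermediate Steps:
I(k, z) = 3*k + 3*z (I(k, z) = 3*(k + z) = 3*k + 3*z)
K = 18 (K = 3*2 + 3*4 = 6 + 12 = 18)
K*(8 - 2) = 18*(8 - 2) = 18*6 = 108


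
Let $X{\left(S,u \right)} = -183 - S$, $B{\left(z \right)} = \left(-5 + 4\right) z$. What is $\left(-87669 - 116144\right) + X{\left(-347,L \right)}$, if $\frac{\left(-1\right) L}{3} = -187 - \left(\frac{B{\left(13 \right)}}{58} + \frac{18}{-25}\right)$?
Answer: $-203649$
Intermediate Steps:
$B{\left(z \right)} = - z$
$L = \frac{809343}{1450}$ ($L = - 3 \left(-187 - \left(\frac{\left(-1\right) 13}{58} + \frac{18}{-25}\right)\right) = - 3 \left(-187 - \left(\left(-13\right) \frac{1}{58} + 18 \left(- \frac{1}{25}\right)\right)\right) = - 3 \left(-187 - \left(- \frac{13}{58} - \frac{18}{25}\right)\right) = - 3 \left(-187 - - \frac{1369}{1450}\right) = - 3 \left(-187 + \frac{1369}{1450}\right) = \left(-3\right) \left(- \frac{269781}{1450}\right) = \frac{809343}{1450} \approx 558.17$)
$\left(-87669 - 116144\right) + X{\left(-347,L \right)} = \left(-87669 - 116144\right) - -164 = -203813 + \left(-183 + 347\right) = -203813 + 164 = -203649$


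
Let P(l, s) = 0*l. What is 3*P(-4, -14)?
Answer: 0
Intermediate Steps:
P(l, s) = 0
3*P(-4, -14) = 3*0 = 0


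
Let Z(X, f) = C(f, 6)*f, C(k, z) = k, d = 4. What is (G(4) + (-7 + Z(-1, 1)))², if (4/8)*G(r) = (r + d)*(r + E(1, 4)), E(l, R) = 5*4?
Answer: 142884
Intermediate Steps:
Z(X, f) = f² (Z(X, f) = f*f = f²)
E(l, R) = 20
G(r) = 2*(4 + r)*(20 + r) (G(r) = 2*((r + 4)*(r + 20)) = 2*((4 + r)*(20 + r)) = 2*(4 + r)*(20 + r))
(G(4) + (-7 + Z(-1, 1)))² = ((160 + 2*4² + 48*4) + (-7 + 1²))² = ((160 + 2*16 + 192) + (-7 + 1))² = ((160 + 32 + 192) - 6)² = (384 - 6)² = 378² = 142884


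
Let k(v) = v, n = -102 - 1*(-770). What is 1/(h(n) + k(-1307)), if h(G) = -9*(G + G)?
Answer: -1/13331 ≈ -7.5013e-5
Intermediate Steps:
n = 668 (n = -102 + 770 = 668)
h(G) = -18*G
1/(h(n) + k(-1307)) = 1/(-18*668 - 1307) = 1/(-12024 - 1307) = 1/(-13331) = -1/13331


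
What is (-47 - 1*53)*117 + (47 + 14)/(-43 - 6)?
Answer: -573361/49 ≈ -11701.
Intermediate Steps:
(-47 - 1*53)*117 + (47 + 14)/(-43 - 6) = (-47 - 53)*117 + 61/(-49) = -100*117 + 61*(-1/49) = -11700 - 61/49 = -573361/49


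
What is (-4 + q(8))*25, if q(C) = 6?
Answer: 50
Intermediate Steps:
(-4 + q(8))*25 = (-4 + 6)*25 = 2*25 = 50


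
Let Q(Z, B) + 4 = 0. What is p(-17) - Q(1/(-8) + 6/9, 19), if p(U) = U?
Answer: -13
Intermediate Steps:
Q(Z, B) = -4 (Q(Z, B) = -4 + 0 = -4)
p(-17) - Q(1/(-8) + 6/9, 19) = -17 - 1*(-4) = -17 + 4 = -13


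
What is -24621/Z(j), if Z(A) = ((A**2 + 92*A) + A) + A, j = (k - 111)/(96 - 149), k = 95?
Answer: -23053463/26656 ≈ -864.85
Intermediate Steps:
j = 16/53 (j = (95 - 111)/(96 - 149) = -16/(-53) = -16*(-1/53) = 16/53 ≈ 0.30189)
Z(A) = A**2 + 94*A (Z(A) = (A**2 + 93*A) + A = A**2 + 94*A)
-24621/Z(j) = -24621*53/(16*(94 + 16/53)) = -24621/((16/53)*(4998/53)) = -24621/79968/2809 = -24621*2809/79968 = -23053463/26656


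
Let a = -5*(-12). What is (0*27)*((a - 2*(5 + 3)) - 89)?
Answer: 0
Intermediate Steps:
a = 60
(0*27)*((a - 2*(5 + 3)) - 89) = (0*27)*((60 - 2*(5 + 3)) - 89) = 0*((60 - 2*8) - 89) = 0*((60 - 1*16) - 89) = 0*((60 - 16) - 89) = 0*(44 - 89) = 0*(-45) = 0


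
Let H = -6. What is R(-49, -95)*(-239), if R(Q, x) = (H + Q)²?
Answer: -722975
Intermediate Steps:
R(Q, x) = (-6 + Q)²
R(-49, -95)*(-239) = (-6 - 49)²*(-239) = (-55)²*(-239) = 3025*(-239) = -722975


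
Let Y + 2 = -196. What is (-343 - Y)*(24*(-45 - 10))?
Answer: 191400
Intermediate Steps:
Y = -198 (Y = -2 - 196 = -198)
(-343 - Y)*(24*(-45 - 10)) = (-343 - 1*(-198))*(24*(-45 - 10)) = (-343 + 198)*(24*(-55)) = -145*(-1320) = 191400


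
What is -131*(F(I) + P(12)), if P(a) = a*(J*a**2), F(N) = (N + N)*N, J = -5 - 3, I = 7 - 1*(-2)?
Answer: 1789722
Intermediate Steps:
I = 9 (I = 7 + 2 = 9)
J = -8
F(N) = 2*N**2 (F(N) = (2*N)*N = 2*N**2)
P(a) = -8*a**3 (P(a) = a*(-8*a**2) = -8*a**3)
-131*(F(I) + P(12)) = -131*(2*9**2 - 8*12**3) = -131*(2*81 - 8*1728) = -131*(162 - 13824) = -131*(-13662) = 1789722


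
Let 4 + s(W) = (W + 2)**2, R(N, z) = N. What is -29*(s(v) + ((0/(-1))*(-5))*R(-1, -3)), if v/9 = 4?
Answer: -41760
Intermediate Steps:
v = 36 (v = 9*4 = 36)
s(W) = -4 + (2 + W)**2 (s(W) = -4 + (W + 2)**2 = -4 + (2 + W)**2)
-29*(s(v) + ((0/(-1))*(-5))*R(-1, -3)) = -29*(36*(4 + 36) + ((0/(-1))*(-5))*(-1)) = -29*(36*40 + ((0*(-1))*(-5))*(-1)) = -29*(1440 + (0*(-5))*(-1)) = -29*(1440 + 0*(-1)) = -29*(1440 + 0) = -29*1440 = -41760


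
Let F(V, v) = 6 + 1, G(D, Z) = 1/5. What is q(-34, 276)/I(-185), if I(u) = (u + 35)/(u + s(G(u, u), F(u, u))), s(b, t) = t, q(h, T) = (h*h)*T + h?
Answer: 28392958/75 ≈ 3.7857e+5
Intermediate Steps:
G(D, Z) = ⅕
q(h, T) = h + T*h² (q(h, T) = h²*T + h = T*h² + h = h + T*h²)
F(V, v) = 7
I(u) = (35 + u)/(7 + u) (I(u) = (u + 35)/(u + 7) = (35 + u)/(7 + u))
q(-34, 276)/I(-185) = (-34*(1 + 276*(-34)))/(((35 - 185)/(7 - 185))) = (-34*(1 - 9384))/((-150/(-178))) = (-34*(-9383))/((-1/178*(-150))) = 319022/(75/89) = 319022*(89/75) = 28392958/75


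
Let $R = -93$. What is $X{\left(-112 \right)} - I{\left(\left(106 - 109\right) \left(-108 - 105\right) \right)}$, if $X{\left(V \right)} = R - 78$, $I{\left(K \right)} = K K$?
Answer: $-408492$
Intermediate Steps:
$I{\left(K \right)} = K^{2}$
$X{\left(V \right)} = -171$ ($X{\left(V \right)} = -93 - 78 = -171$)
$X{\left(-112 \right)} - I{\left(\left(106 - 109\right) \left(-108 - 105\right) \right)} = -171 - \left(\left(106 - 109\right) \left(-108 - 105\right)\right)^{2} = -171 - \left(\left(-3\right) \left(-213\right)\right)^{2} = -171 - 639^{2} = -171 - 408321 = -408492$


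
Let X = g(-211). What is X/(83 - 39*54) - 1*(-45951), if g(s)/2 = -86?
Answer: 92959045/2023 ≈ 45951.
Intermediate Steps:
g(s) = -172 (g(s) = 2*(-86) = -172)
X = -172
X/(83 - 39*54) - 1*(-45951) = -172/(83 - 39*54) - 1*(-45951) = -172/(83 - 2106) + 45951 = -172/(-2023) + 45951 = -172*(-1/2023) + 45951 = 172/2023 + 45951 = 92959045/2023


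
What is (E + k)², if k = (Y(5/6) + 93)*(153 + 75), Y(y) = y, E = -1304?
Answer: 403608100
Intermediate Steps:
k = 21394 (k = (5/6 + 93)*(153 + 75) = (5*(⅙) + 93)*228 = (⅚ + 93)*228 = (563/6)*228 = 21394)
(E + k)² = (-1304 + 21394)² = 20090² = 403608100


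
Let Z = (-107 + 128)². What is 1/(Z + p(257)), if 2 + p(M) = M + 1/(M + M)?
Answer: 514/357745 ≈ 0.0014368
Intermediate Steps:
Z = 441 (Z = 21² = 441)
p(M) = -2 + M + 1/(2*M) (p(M) = -2 + (M + 1/(M + M)) = -2 + (M + 1/(2*M)) = -2 + M + 1/(2*M))
1/(Z + p(257)) = 1/(441 + (-2 + 257 + (½)/257)) = 1/(441 + (-2 + 257 + (½)*(1/257))) = 1/(441 + (-2 + 257 + 1/514)) = 1/(441 + 131071/514) = 1/(357745/514) = 514/357745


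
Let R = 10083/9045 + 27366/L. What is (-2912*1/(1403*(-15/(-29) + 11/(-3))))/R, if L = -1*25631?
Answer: 9788891046480/699129262511 ≈ 14.002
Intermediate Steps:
L = -25631
R = 3637301/77277465 (R = 10083/9045 + 27366/(-25631) = 10083*(1/9045) + 27366*(-1/25631) = 3361/3015 - 27366/25631 = 3637301/77277465 ≈ 0.047068)
(-2912*1/(1403*(-15/(-29) + 11/(-3))))/R = (-2912*1/(1403*(-15/(-29) + 11/(-3))))/(3637301/77277465) = -2912*1/(1403*(-15*(-1/29) + 11*(-⅓)))*(77277465/3637301) = -2912*1/(1403*(15/29 - 11/3))*(77277465/3637301) = -2912/(1403*(-274/87))*(77277465/3637301) = -2912/(-384422/87)*(77277465/3637301) = -2912*(-87/384422)*(77277465/3637301) = (126672/192211)*(77277465/3637301) = 9788891046480/699129262511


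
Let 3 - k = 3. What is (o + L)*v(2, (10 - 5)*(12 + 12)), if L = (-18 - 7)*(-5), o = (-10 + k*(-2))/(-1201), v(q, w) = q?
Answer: 300270/1201 ≈ 250.02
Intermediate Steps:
k = 0 (k = 3 - 1*3 = 3 - 3 = 0)
o = 10/1201 (o = (-10 + 0*(-2))/(-1201) = (-10 + 0)*(-1/1201) = -10*(-1/1201) = 10/1201 ≈ 0.0083264)
L = 125 (L = -25*(-5) = 125)
(o + L)*v(2, (10 - 5)*(12 + 12)) = (10/1201 + 125)*2 = (150135/1201)*2 = 300270/1201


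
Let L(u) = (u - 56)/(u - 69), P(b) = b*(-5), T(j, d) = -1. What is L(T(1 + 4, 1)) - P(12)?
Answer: 4257/70 ≈ 60.814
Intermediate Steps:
P(b) = -5*b
L(u) = (-56 + u)/(-69 + u)
L(T(1 + 4, 1)) - P(12) = (-56 - 1)/(-69 - 1) - (-5)*12 = -57/(-70) - 1*(-60) = -1/70*(-57) + 60 = 57/70 + 60 = 4257/70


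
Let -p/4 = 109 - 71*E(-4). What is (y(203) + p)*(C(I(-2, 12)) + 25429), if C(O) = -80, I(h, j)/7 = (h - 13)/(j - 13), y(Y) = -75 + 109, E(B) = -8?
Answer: -67783226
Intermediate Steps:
y(Y) = 34
p = -2708 (p = -4*(109 - 71*(-8)) = -4*(109 + 568) = -4*677 = -2708)
I(h, j) = 7*(-13 + h)/(-13 + j) (I(h, j) = 7*((h - 13)/(j - 13)) = 7*((-13 + h)/(-13 + j)) = 7*(-13 + h)/(-13 + j))
(y(203) + p)*(C(I(-2, 12)) + 25429) = (34 - 2708)*(-80 + 25429) = -2674*25349 = -67783226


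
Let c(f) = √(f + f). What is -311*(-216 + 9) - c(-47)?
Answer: 64377 - I*√94 ≈ 64377.0 - 9.6954*I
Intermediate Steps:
c(f) = √2*√f (c(f) = √(2*f) = √2*√f)
-311*(-216 + 9) - c(-47) = -311*(-216 + 9) - √2*√(-47) = -311*(-207) - √2*I*√47 = 64377 - I*√94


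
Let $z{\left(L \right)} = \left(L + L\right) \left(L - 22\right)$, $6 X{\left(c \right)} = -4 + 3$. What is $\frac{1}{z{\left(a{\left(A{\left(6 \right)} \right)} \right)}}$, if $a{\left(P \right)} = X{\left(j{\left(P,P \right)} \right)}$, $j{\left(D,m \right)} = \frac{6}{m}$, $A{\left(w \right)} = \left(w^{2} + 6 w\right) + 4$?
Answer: $\frac{18}{133} \approx 0.13534$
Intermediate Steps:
$A{\left(w \right)} = 4 + w^{2} + 6 w$
$X{\left(c \right)} = - \frac{1}{6}$ ($X{\left(c \right)} = \frac{-4 + 3}{6} = \frac{1}{6} \left(-1\right) = - \frac{1}{6}$)
$a{\left(P \right)} = - \frac{1}{6}$
$z{\left(L \right)} = 2 L \left(-22 + L\right)$
$\frac{1}{z{\left(a{\left(A{\left(6 \right)} \right)} \right)}} = \frac{1}{2 \left(- \frac{1}{6}\right) \left(-22 - \frac{1}{6}\right)} = \frac{1}{2 \left(- \frac{1}{6}\right) \left(- \frac{133}{6}\right)} = \frac{1}{\frac{133}{18}} = \frac{18}{133}$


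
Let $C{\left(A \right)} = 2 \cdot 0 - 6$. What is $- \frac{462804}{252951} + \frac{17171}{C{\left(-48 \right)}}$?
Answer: $- \frac{1448732815}{505902} \approx -2863.7$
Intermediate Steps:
$C{\left(A \right)} = -6$ ($C{\left(A \right)} = 0 - 6 = -6$)
$- \frac{462804}{252951} + \frac{17171}{C{\left(-48 \right)}} = - \frac{462804}{252951} + \frac{17171}{-6} = \left(-462804\right) \frac{1}{252951} + 17171 \left(- \frac{1}{6}\right) = - \frac{154268}{84317} - \frac{17171}{6} = - \frac{1448732815}{505902}$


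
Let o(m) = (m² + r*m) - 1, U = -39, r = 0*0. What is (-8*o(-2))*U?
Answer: 936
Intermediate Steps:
r = 0
o(m) = -1 + m² (o(m) = (m² + 0*m) - 1 = (m² + 0) - 1 = m² - 1 = -1 + m²)
(-8*o(-2))*U = -8*(-1 + (-2)²)*(-39) = -8*(-1 + 4)*(-39) = -8*3*(-39) = -24*(-39) = 936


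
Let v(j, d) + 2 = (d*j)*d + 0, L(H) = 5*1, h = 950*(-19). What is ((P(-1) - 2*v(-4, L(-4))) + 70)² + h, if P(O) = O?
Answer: 56479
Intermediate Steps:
h = -18050
L(H) = 5
v(j, d) = -2 + j*d² (v(j, d) = -2 + ((d*j)*d + 0) = -2 + (j*d² + 0) = -2 + j*d²)
((P(-1) - 2*v(-4, L(-4))) + 70)² + h = ((-1 - 2*(-2 - 4*5²)) + 70)² - 18050 = ((-1 - 2*(-2 - 4*25)) + 70)² - 18050 = ((-1 - 2*(-2 - 100)) + 70)² - 18050 = ((-1 - 2*(-102)) + 70)² - 18050 = ((-1 + 204) + 70)² - 18050 = (203 + 70)² - 18050 = 273² - 18050 = 74529 - 18050 = 56479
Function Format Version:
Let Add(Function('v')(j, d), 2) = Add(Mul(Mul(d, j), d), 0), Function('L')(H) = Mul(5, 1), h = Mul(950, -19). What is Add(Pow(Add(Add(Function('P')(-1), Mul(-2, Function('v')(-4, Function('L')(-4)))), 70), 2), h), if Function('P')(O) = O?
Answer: 56479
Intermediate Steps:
h = -18050
Function('L')(H) = 5
Function('v')(j, d) = Add(-2, Mul(j, Pow(d, 2))) (Function('v')(j, d) = Add(-2, Add(Mul(Mul(d, j), d), 0)) = Add(-2, Add(Mul(j, Pow(d, 2)), 0)) = Add(-2, Mul(j, Pow(d, 2))))
Add(Pow(Add(Add(Function('P')(-1), Mul(-2, Function('v')(-4, Function('L')(-4)))), 70), 2), h) = Add(Pow(Add(Add(-1, Mul(-2, Add(-2, Mul(-4, Pow(5, 2))))), 70), 2), -18050) = Add(Pow(Add(Add(-1, Mul(-2, Add(-2, Mul(-4, 25)))), 70), 2), -18050) = Add(Pow(Add(Add(-1, Mul(-2, Add(-2, -100))), 70), 2), -18050) = Add(Pow(Add(Add(-1, Mul(-2, -102)), 70), 2), -18050) = Add(Pow(Add(Add(-1, 204), 70), 2), -18050) = Add(Pow(Add(203, 70), 2), -18050) = Add(Pow(273, 2), -18050) = Add(74529, -18050) = 56479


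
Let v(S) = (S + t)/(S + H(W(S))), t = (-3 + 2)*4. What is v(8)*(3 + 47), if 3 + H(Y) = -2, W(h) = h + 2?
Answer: 200/3 ≈ 66.667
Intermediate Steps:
W(h) = 2 + h
H(Y) = -5 (H(Y) = -3 - 2 = -5)
t = -4 (t = -1*4 = -4)
v(S) = (-4 + S)/(-5 + S) (v(S) = (S - 4)/(S - 5) = (-4 + S)/(-5 + S))
v(8)*(3 + 47) = ((-4 + 8)/(-5 + 8))*(3 + 47) = (4/3)*50 = 200/3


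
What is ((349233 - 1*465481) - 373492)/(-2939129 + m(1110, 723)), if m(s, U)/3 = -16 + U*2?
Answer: 489740/2934839 ≈ 0.16687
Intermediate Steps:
m(s, U) = -48 + 6*U (m(s, U) = 3*(-16 + U*2) = 3*(-16 + 2*U) = -48 + 6*U)
((349233 - 1*465481) - 373492)/(-2939129 + m(1110, 723)) = ((349233 - 1*465481) - 373492)/(-2939129 + (-48 + 6*723)) = ((349233 - 465481) - 373492)/(-2939129 + (-48 + 4338)) = (-116248 - 373492)/(-2939129 + 4290) = -489740/(-2934839) = -489740*(-1/2934839) = 489740/2934839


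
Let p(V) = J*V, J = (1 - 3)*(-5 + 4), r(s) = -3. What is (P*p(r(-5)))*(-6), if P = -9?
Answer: -324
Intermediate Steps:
J = 2 (J = -2*(-1) = 2)
p(V) = 2*V
(P*p(r(-5)))*(-6) = -18*(-3)*(-6) = -9*(-6)*(-6) = 54*(-6) = -324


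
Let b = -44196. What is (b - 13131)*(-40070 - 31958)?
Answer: 4129149156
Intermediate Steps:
(b - 13131)*(-40070 - 31958) = (-44196 - 13131)*(-40070 - 31958) = -57327*(-72028) = 4129149156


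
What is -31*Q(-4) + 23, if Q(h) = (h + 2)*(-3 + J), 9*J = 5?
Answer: -1157/9 ≈ -128.56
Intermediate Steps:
J = 5/9 (J = (⅑)*5 = 5/9 ≈ 0.55556)
Q(h) = -44/9 - 22*h/9 (Q(h) = (h + 2)*(-3 + 5/9) = (2 + h)*(-22/9) = -44/9 - 22*h/9)
-31*Q(-4) + 23 = -31*(-44/9 - 22/9*(-4)) + 23 = -31*(-44/9 + 88/9) + 23 = -31*44/9 + 23 = -1364/9 + 23 = -1157/9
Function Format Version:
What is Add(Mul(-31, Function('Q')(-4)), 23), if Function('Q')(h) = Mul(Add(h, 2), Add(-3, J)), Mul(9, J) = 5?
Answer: Rational(-1157, 9) ≈ -128.56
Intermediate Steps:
J = Rational(5, 9) (J = Mul(Rational(1, 9), 5) = Rational(5, 9) ≈ 0.55556)
Function('Q')(h) = Add(Rational(-44, 9), Mul(Rational(-22, 9), h)) (Function('Q')(h) = Mul(Add(h, 2), Add(-3, Rational(5, 9))) = Mul(Add(2, h), Rational(-22, 9)) = Add(Rational(-44, 9), Mul(Rational(-22, 9), h)))
Add(Mul(-31, Function('Q')(-4)), 23) = Add(Mul(-31, Add(Rational(-44, 9), Mul(Rational(-22, 9), -4))), 23) = Add(Mul(-31, Add(Rational(-44, 9), Rational(88, 9))), 23) = Add(Mul(-31, Rational(44, 9)), 23) = Add(Rational(-1364, 9), 23) = Rational(-1157, 9)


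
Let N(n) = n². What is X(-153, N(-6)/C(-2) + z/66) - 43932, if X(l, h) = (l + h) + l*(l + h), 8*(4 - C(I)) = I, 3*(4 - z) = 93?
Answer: -4095552/187 ≈ -21901.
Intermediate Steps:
z = -27 (z = 4 - ⅓*93 = 4 - 31 = -27)
C(I) = 4 - I/8
X(l, h) = h + l + l*(h + l) (X(l, h) = (h + l) + l*(h + l) = h + l + l*(h + l))
X(-153, N(-6)/C(-2) + z/66) - 43932 = (((-6)²/(4 - ⅛*(-2)) - 27/66) - 153 + (-153)² + ((-6)²/(4 - ⅛*(-2)) - 27/66)*(-153)) - 43932 = ((36/(4 + ¼) - 27*1/66) - 153 + 23409 + (36/(4 + ¼) - 27*1/66)*(-153)) - 43932 = ((36/(17/4) - 9/22) - 153 + 23409 + (36/(17/4) - 9/22)*(-153)) - 43932 = ((36*(4/17) - 9/22) - 153 + 23409 + (36*(4/17) - 9/22)*(-153)) - 43932 = ((144/17 - 9/22) - 153 + 23409 + (144/17 - 9/22)*(-153)) - 43932 = (3015/374 - 153 + 23409 + (3015/374)*(-153)) - 43932 = (3015/374 - 153 + 23409 - 27135/22) - 43932 = 4119732/187 - 43932 = -4095552/187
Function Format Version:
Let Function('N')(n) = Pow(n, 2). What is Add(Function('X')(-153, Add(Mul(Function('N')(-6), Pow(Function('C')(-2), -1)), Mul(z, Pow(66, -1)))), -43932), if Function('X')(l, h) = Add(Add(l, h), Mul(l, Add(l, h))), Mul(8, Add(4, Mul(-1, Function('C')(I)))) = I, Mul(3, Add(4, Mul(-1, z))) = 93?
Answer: Rational(-4095552, 187) ≈ -21901.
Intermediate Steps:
z = -27 (z = Add(4, Mul(Rational(-1, 3), 93)) = Add(4, -31) = -27)
Function('C')(I) = Add(4, Mul(Rational(-1, 8), I))
Function('X')(l, h) = Add(h, l, Mul(l, Add(h, l))) (Function('X')(l, h) = Add(Add(h, l), Mul(l, Add(h, l))) = Add(h, l, Mul(l, Add(h, l))))
Add(Function('X')(-153, Add(Mul(Function('N')(-6), Pow(Function('C')(-2), -1)), Mul(z, Pow(66, -1)))), -43932) = Add(Add(Add(Mul(Pow(-6, 2), Pow(Add(4, Mul(Rational(-1, 8), -2)), -1)), Mul(-27, Pow(66, -1))), -153, Pow(-153, 2), Mul(Add(Mul(Pow(-6, 2), Pow(Add(4, Mul(Rational(-1, 8), -2)), -1)), Mul(-27, Pow(66, -1))), -153)), -43932) = Add(Add(Add(Mul(36, Pow(Add(4, Rational(1, 4)), -1)), Mul(-27, Rational(1, 66))), -153, 23409, Mul(Add(Mul(36, Pow(Add(4, Rational(1, 4)), -1)), Mul(-27, Rational(1, 66))), -153)), -43932) = Add(Add(Add(Mul(36, Pow(Rational(17, 4), -1)), Rational(-9, 22)), -153, 23409, Mul(Add(Mul(36, Pow(Rational(17, 4), -1)), Rational(-9, 22)), -153)), -43932) = Add(Add(Add(Mul(36, Rational(4, 17)), Rational(-9, 22)), -153, 23409, Mul(Add(Mul(36, Rational(4, 17)), Rational(-9, 22)), -153)), -43932) = Add(Add(Add(Rational(144, 17), Rational(-9, 22)), -153, 23409, Mul(Add(Rational(144, 17), Rational(-9, 22)), -153)), -43932) = Add(Add(Rational(3015, 374), -153, 23409, Mul(Rational(3015, 374), -153)), -43932) = Add(Add(Rational(3015, 374), -153, 23409, Rational(-27135, 22)), -43932) = Add(Rational(4119732, 187), -43932) = Rational(-4095552, 187)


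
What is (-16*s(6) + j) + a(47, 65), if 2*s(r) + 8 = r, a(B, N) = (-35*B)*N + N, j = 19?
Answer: -106825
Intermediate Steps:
a(B, N) = N - 35*B*N (a(B, N) = -35*B*N + N = N - 35*B*N)
s(r) = -4 + r/2
(-16*s(6) + j) + a(47, 65) = (-16*(-4 + (½)*6) + 19) + 65*(1 - 35*47) = (-16*(-4 + 3) + 19) + 65*(1 - 1645) = (-16*(-1) + 19) + 65*(-1644) = (16 + 19) - 106860 = 35 - 106860 = -106825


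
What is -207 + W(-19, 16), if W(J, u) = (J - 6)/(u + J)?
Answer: -596/3 ≈ -198.67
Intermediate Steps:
W(J, u) = (-6 + J)/(J + u)
-207 + W(-19, 16) = -207 + (-6 - 19)/(-19 + 16) = -207 - 25/(-3) = -207 - ⅓*(-25) = -207 + 25/3 = -596/3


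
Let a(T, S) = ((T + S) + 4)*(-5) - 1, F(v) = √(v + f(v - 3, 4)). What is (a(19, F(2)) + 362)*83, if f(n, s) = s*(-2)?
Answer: 20418 - 415*I*√6 ≈ 20418.0 - 1016.5*I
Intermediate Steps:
f(n, s) = -2*s
F(v) = √(-8 + v) (F(v) = √(v - 2*4) = √(v - 8) = √(-8 + v))
a(T, S) = -21 - 5*S - 5*T (a(T, S) = ((S + T) + 4)*(-5) - 1 = (4 + S + T)*(-5) - 1 = (-20 - 5*S - 5*T) - 1 = -21 - 5*S - 5*T)
(a(19, F(2)) + 362)*83 = ((-21 - 5*√(-8 + 2) - 5*19) + 362)*83 = ((-21 - 5*I*√6 - 95) + 362)*83 = ((-116 - 5*I*√6) + 362)*83 = (246 - 5*I*√6)*83 = 20418 - 415*I*√6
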